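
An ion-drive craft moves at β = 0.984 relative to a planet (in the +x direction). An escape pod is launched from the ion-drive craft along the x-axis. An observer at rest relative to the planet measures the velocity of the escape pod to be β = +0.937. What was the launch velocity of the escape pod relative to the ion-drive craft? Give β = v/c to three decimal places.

Invert the composition law: u' = (u − v)/(1 − uv/c²).
u' = (0.937 − 0.984) / (1 − (0.937)(0.984)) = -0.0470/0.0780 = -0.6026.

β = -0.603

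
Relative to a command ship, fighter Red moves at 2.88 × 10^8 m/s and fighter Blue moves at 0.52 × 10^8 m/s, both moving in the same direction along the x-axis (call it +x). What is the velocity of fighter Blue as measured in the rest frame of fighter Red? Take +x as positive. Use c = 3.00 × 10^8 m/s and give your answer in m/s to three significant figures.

-2.83 × 10^8 m/s

β_A = 0.960, β_B = 0.173 (dividing each by c = 3.00 × 10^8 m/s).
Transform to A's frame with the inverse velocity-addition law: u' = (u − v)/(1 − uv/c²), taking u = β_B and v = β_A.
u' = (0.173 − 0.960) / (1 − (0.960)(0.173)) = -0.7867/0.8336 = -0.9437.
u' = -0.9437 × 3.00 × 10^8 m/s.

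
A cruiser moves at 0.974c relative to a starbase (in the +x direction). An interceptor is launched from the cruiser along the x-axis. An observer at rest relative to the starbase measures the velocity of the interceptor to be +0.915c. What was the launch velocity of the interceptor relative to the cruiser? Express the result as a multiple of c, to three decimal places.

-0.542c

Invert the composition law: u' = (u − v)/(1 − uv/c²).
u' = (0.915 − 0.974) / (1 − (0.915)(0.974)) = -0.0590/0.1088 = -0.5423.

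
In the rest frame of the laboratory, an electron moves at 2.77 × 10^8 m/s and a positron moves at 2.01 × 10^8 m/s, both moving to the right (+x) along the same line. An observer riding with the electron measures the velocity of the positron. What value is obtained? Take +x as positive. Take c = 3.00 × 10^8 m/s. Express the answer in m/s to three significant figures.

-1.99 × 10^8 m/s

β_A = 0.923, β_B = 0.670 (dividing each by c = 3.00 × 10^8 m/s).
Transform to A's frame with the inverse velocity-addition law: u' = (u − v)/(1 − uv/c²), taking u = β_B and v = β_A.
u' = (0.670 − 0.923) / (1 − (0.923)(0.670)) = -0.2533/0.3814 = -0.6643.
u' = -0.6643 × 3.00 × 10^8 m/s.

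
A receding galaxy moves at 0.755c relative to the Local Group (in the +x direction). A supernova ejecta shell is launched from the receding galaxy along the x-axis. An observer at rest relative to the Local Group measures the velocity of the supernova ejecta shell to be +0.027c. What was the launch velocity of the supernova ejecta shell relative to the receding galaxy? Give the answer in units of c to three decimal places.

-0.743c

Invert the composition law: u' = (u − v)/(1 − uv/c²).
u' = (0.027 − 0.755) / (1 − (0.027)(0.755)) = -0.7280/0.9796 = -0.7431.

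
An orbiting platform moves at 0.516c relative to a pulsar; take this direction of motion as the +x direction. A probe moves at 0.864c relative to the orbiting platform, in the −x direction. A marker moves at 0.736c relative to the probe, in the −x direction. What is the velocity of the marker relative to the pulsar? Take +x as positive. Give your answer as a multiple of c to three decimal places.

Apply u = (u' + v)/(1 + u'v/c²) successively, working outward toward the pulsar.
Start: velocity of the orbiting platform relative to the pulsar = 0.5160c.
Compose with the probe (u' = -0.864 in the orbiting platform frame): u_1 = (-0.864 + 0.516) / (1 + (-0.864)·0.516) = -0.3480/0.5542 = -0.6280.
Compose with the marker (u' = -0.736 in the probe frame): u_2 = (-0.736 + (-0.628)) / (1 + (-0.736)·(-0.628)) = -1.3640/1.4622 = -0.9328.

-0.933c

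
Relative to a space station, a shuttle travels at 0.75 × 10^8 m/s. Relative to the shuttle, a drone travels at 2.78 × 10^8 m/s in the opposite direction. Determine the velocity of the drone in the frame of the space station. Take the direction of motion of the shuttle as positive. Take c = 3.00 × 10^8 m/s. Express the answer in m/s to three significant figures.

In units of c (dividing by 3.00 × 10^8 m/s): v = 0.250, u' = -0.927.
u = (u' + v)/(1 + u'v/c²):
u = (-0.927 + 0.250) / (1 + (-0.927)·0.250) = -0.6767/0.7683 = -0.8807
(Galilean addition would give -0.677c.)
Converting back: u = -0.8807 × 3.00 × 10^8 m/s.

-2.64 × 10^8 m/s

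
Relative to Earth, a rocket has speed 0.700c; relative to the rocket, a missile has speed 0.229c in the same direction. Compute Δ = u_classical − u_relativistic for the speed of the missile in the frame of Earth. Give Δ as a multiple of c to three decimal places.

Galilean: u_cl = 0.229 + 0.700 = 0.9290.
Relativistic: u_rel = (0.229 + 0.700) / (1 + 0.229·0.700) = 0.9290/1.1603 = 0.8007.
Δ = 0.9290 − 0.8007 = 0.1283.

Δ = 0.128c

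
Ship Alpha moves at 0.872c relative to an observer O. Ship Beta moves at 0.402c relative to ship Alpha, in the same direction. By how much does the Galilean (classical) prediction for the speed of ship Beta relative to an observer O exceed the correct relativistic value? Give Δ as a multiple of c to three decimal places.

Δ = 0.331c

Galilean: u_cl = 0.402 + 0.872 = 1.2740.
Relativistic: u_rel = (0.402 + 0.872) / (1 + 0.402·0.872) = 1.2740/1.3505 = 0.9433.
Δ = 1.2740 − 0.9433 = 0.3307.
(The classical prediction exceeds c; the relativistic result does not.)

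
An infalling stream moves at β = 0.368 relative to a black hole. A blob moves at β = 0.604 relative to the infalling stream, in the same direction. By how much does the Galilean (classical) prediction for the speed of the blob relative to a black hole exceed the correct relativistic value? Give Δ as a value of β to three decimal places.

Galilean: u_cl = 0.604 + 0.368 = 0.9720.
Relativistic: u_rel = (0.604 + 0.368) / (1 + 0.604·0.368) = 0.9720/1.2223 = 0.7952.
Δ = 0.9720 − 0.7952 = 0.1768.

Δ = 0.177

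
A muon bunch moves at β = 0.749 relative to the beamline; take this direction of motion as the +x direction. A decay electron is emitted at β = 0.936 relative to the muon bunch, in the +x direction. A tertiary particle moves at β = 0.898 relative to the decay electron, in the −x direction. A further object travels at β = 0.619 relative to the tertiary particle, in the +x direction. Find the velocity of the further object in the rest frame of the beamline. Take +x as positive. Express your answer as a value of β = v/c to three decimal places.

β = +0.959

Apply u = (u' + v)/(1 + u'v/c²) successively, working outward toward the beamline.
Start: velocity of the muon bunch relative to the beamline = 0.7490c.
Compose with the decay electron (u' = 0.936 in the muon bunch frame): u_1 = (0.936 + 0.749) / (1 + 0.936·0.749) = 1.6850/1.7011 = 0.9906.
Compose with the tertiary particle (u' = -0.898 in the decay electron frame): u_2 = (-0.898 + 0.991) / (1 + (-0.898)·0.991) = 0.0926/0.1105 = 0.8378.
Compose with the further object (u' = 0.619 in the tertiary particle frame): u_3 = (0.619 + 0.838) / (1 + 0.619·0.838) = 1.4568/1.5186 = 0.9593.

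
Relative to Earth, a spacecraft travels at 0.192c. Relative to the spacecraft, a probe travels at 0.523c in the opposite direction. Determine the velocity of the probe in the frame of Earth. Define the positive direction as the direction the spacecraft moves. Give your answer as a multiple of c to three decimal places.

-0.368c

With v = 0.192 and u' = -0.523 (in units of c),
u = (u' + v)/(1 + u'v/c²):
u = (-0.523 + 0.192) / (1 + (-0.523)·0.192) = -0.3310/0.8996 = -0.3679
(Galilean addition would give -0.331c.)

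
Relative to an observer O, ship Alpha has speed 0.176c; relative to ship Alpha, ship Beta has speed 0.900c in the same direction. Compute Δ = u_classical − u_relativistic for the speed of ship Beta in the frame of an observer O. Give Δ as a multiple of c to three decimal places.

Galilean: u_cl = 0.900 + 0.176 = 1.0760.
Relativistic: u_rel = (0.900 + 0.176) / (1 + 0.900·0.176) = 1.0760/1.1584 = 0.9289.
Δ = 1.0760 − 0.9289 = 0.1471.
(The classical prediction exceeds c; the relativistic result does not.)

Δ = 0.147c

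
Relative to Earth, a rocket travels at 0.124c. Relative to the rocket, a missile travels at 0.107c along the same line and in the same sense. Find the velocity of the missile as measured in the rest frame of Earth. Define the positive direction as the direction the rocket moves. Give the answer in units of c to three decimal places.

With v = 0.124 and u' = 0.107 (in units of c),
u = (u' + v)/(1 + u'v/c²):
u = (0.107 + 0.124) / (1 + 0.107·0.124) = 0.2310/1.0133 = 0.2280
(Galilean addition would give +0.231c.)

0.228c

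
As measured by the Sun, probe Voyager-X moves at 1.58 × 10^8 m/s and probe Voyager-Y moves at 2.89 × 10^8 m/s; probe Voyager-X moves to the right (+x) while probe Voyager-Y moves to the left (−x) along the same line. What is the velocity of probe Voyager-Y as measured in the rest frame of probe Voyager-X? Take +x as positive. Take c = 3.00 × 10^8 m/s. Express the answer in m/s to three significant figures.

β_A = 0.527, β_B = -0.963 (dividing each by c = 3.00 × 10^8 m/s).
Transform to A's frame with the inverse velocity-addition law: u' = (u − v)/(1 − uv/c²), taking u = β_B and v = β_A.
u' = (-0.963 − 0.527) / (1 − (0.527)(-0.963)) = -1.4900/1.5074 = -0.9885.
u' = -0.9885 × 3.00 × 10^8 m/s.

-2.97 × 10^8 m/s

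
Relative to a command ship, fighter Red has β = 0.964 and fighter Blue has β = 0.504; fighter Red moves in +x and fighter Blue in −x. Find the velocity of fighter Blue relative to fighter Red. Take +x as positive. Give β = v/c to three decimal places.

β_A = 0.964, β_B = -0.504.
Transform to A's frame with the inverse velocity-addition law: u' = (u − v)/(1 − uv/c²), taking u = β_B and v = β_A.
u' = (-0.504 − 0.964) / (1 − (0.964)(-0.504)) = -1.4680/1.4859 = -0.9880.

β = -0.988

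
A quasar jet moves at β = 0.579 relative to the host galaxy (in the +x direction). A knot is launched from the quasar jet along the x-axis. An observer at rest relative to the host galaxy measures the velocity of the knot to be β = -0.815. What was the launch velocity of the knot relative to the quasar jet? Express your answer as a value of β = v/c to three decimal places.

β = -0.947

Invert the composition law: u' = (u − v)/(1 − uv/c²).
u' = (-0.815 − 0.579) / (1 − (-0.815)(0.579)) = -1.3940/1.4719 = -0.9471.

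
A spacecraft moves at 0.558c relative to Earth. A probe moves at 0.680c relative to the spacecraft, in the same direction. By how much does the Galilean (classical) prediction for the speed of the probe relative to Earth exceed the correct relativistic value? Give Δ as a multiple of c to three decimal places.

Δ = 0.341c

Galilean: u_cl = 0.680 + 0.558 = 1.2380.
Relativistic: u_rel = (0.680 + 0.558) / (1 + 0.680·0.558) = 1.2380/1.3794 = 0.8975.
Δ = 1.2380 − 0.8975 = 0.3405.
(The classical prediction exceeds c; the relativistic result does not.)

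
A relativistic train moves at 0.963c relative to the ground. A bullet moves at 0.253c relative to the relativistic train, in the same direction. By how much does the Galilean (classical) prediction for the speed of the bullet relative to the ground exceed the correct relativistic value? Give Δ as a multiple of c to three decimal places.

Δ = 0.238c

Galilean: u_cl = 0.253 + 0.963 = 1.2160.
Relativistic: u_rel = (0.253 + 0.963) / (1 + 0.253·0.963) = 1.2160/1.2436 = 0.9778.
Δ = 1.2160 − 0.9778 = 0.2382.
(The classical prediction exceeds c; the relativistic result does not.)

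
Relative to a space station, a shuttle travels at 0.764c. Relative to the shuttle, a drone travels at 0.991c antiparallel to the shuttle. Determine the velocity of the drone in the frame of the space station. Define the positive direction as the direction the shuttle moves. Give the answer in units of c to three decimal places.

With v = 0.764 and u' = -0.991 (in units of c),
u = (u' + v)/(1 + u'v/c²):
u = (-0.991 + 0.764) / (1 + (-0.991)·0.764) = -0.2270/0.2429 = -0.9346

-0.935c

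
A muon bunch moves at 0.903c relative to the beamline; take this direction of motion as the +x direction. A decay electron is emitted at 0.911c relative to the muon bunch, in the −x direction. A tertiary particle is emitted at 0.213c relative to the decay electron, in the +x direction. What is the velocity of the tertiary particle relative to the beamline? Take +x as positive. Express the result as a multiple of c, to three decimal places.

+0.170c

Apply u = (u' + v)/(1 + u'v/c²) successively, working outward toward the beamline.
Start: velocity of the muon bunch relative to the beamline = 0.9030c.
Compose with the decay electron (u' = -0.911 in the muon bunch frame): u_1 = (-0.911 + 0.903) / (1 + (-0.911)·0.903) = -0.0080/0.1774 = -0.0451.
Compose with the tertiary particle (u' = 0.213 in the decay electron frame): u_2 = (0.213 + (-0.045)) / (1 + 0.213·(-0.045)) = 0.1679/0.9904 = 0.1695.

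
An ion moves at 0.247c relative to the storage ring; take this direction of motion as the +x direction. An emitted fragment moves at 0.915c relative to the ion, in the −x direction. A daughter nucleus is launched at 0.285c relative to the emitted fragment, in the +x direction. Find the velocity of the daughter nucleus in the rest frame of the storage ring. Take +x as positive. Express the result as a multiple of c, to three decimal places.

-0.767c

Apply u = (u' + v)/(1 + u'v/c²) successively, working outward toward the storage ring.
Start: velocity of the ion relative to the storage ring = 0.2470c.
Compose with the emitted fragment (u' = -0.915 in the ion frame): u_1 = (-0.915 + 0.247) / (1 + (-0.915)·0.247) = -0.6680/0.7740 = -0.8631.
Compose with the daughter nucleus (u' = 0.285 in the emitted fragment frame): u_2 = (0.285 + (-0.863)) / (1 + 0.285·(-0.863)) = -0.5781/0.7540 = -0.7666.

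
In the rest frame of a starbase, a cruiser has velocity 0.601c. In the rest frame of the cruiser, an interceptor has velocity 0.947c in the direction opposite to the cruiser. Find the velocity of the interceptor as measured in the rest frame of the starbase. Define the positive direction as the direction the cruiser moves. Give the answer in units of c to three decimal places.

-0.803c

With v = 0.601 and u' = -0.947 (in units of c),
u = (u' + v)/(1 + u'v/c²):
u = (-0.947 + 0.601) / (1 + (-0.947)·0.601) = -0.3460/0.4309 = -0.8031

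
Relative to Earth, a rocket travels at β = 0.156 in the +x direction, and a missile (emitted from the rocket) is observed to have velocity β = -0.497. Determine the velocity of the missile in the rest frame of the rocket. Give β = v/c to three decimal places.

β = -0.606

Invert the composition law: u' = (u − v)/(1 − uv/c²).
u' = (-0.497 − 0.156) / (1 − (-0.497)(0.156)) = -0.6530/1.0775 = -0.6060.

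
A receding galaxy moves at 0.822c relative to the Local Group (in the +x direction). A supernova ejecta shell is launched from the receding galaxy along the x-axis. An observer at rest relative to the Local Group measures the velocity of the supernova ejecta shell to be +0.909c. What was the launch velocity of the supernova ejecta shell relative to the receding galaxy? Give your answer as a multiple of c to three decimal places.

Invert the composition law: u' = (u − v)/(1 − uv/c²).
u' = (0.909 − 0.822) / (1 − (0.909)(0.822)) = 0.0870/0.2528 = 0.3441.

+0.344c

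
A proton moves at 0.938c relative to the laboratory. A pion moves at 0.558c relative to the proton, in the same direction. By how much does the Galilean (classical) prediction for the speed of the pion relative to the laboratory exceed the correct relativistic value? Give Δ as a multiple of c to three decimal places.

Δ = 0.514c

Galilean: u_cl = 0.558 + 0.938 = 1.4960.
Relativistic: u_rel = (0.558 + 0.938) / (1 + 0.558·0.938) = 1.4960/1.5234 = 0.9820.
Δ = 1.4960 − 0.9820 = 0.5140.
(The classical prediction exceeds c; the relativistic result does not.)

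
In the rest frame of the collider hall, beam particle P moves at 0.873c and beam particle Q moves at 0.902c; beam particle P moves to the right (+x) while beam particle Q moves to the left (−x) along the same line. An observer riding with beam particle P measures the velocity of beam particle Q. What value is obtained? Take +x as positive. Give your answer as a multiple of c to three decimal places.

-0.993c

β_A = 0.873, β_B = -0.902.
Transform to A's frame with the inverse velocity-addition law: u' = (u − v)/(1 − uv/c²), taking u = β_B and v = β_A.
u' = (-0.902 − 0.873) / (1 − (0.873)(-0.902)) = -1.7750/1.7874 = -0.9930.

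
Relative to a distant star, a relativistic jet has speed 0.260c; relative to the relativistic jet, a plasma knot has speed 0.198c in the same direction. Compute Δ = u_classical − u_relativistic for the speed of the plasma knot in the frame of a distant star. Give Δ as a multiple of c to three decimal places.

Galilean: u_cl = 0.198 + 0.260 = 0.4580.
Relativistic: u_rel = (0.198 + 0.260) / (1 + 0.198·0.260) = 0.4580/1.0515 = 0.4356.
Δ = 0.4580 − 0.4356 = 0.0224.

Δ = 0.022c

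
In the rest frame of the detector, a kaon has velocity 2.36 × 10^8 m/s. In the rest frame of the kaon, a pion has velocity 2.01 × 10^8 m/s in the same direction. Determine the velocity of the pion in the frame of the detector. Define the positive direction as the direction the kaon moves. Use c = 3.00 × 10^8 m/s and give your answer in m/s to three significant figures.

2.86 × 10^8 m/s

In units of c (dividing by 3.00 × 10^8 m/s): v = 0.787, u' = 0.670.
u = (u' + v)/(1 + u'v/c²):
u = (0.670 + 0.787) / (1 + 0.670·0.787) = 1.4567/1.5271 = 0.9539
(Galilean addition would give +1.457c, exceeding c.)
Converting back: u = 0.9539 × 3.00 × 10^8 m/s.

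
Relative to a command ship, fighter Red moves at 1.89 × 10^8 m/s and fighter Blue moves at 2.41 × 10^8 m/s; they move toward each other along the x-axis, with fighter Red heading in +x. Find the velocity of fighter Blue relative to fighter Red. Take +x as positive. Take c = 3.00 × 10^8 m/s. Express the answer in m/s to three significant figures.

-2.86 × 10^8 m/s

β_A = 0.630, β_B = -0.803 (dividing each by c = 3.00 × 10^8 m/s).
Transform to A's frame with the inverse velocity-addition law: u' = (u − v)/(1 − uv/c²), taking u = β_B and v = β_A.
u' = (-0.803 − 0.630) / (1 − (0.630)(-0.803)) = -1.4333/1.5061 = -0.9517.
u' = -0.9517 × 3.00 × 10^8 m/s.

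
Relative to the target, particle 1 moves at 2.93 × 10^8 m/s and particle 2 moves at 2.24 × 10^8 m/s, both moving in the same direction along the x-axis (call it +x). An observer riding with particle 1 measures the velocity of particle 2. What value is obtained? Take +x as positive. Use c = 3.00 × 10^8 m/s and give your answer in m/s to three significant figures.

-2.55 × 10^8 m/s

β_A = 0.977, β_B = 0.747 (dividing each by c = 3.00 × 10^8 m/s).
Transform to A's frame with the inverse velocity-addition law: u' = (u − v)/(1 − uv/c²), taking u = β_B and v = β_A.
u' = (0.747 − 0.977) / (1 − (0.977)(0.747)) = -0.2300/0.2708 = -0.8495.
u' = -0.8495 × 3.00 × 10^8 m/s.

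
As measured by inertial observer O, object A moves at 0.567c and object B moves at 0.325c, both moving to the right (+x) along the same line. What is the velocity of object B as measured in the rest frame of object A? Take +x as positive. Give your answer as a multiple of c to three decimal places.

β_A = 0.567, β_B = 0.325.
Transform to A's frame with the inverse velocity-addition law: u' = (u − v)/(1 − uv/c²), taking u = β_B and v = β_A.
u' = (0.325 − 0.567) / (1 − (0.567)(0.325)) = -0.2420/0.8157 = -0.2967.

-0.297c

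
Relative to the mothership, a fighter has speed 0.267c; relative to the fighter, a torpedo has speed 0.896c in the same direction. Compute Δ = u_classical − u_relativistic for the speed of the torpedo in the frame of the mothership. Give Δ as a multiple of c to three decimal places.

Δ = 0.225c

Galilean: u_cl = 0.896 + 0.267 = 1.1630.
Relativistic: u_rel = (0.896 + 0.267) / (1 + 0.896·0.267) = 1.1630/1.2392 = 0.9385.
Δ = 1.1630 − 0.9385 = 0.2245.
(The classical prediction exceeds c; the relativistic result does not.)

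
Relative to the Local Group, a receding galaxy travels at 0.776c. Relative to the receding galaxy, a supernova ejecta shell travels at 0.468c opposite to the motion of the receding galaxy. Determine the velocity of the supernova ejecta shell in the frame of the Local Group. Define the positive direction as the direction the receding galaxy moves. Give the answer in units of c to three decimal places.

With v = 0.776 and u' = -0.468 (in units of c),
u = (u' + v)/(1 + u'v/c²):
u = (-0.468 + 0.776) / (1 + (-0.468)·0.776) = 0.3080/0.6368 = 0.4836
(Galilean addition would give +0.308c.)

+0.484c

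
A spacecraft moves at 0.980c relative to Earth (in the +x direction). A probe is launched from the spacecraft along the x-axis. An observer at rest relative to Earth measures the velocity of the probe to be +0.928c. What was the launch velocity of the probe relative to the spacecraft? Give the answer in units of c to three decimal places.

-0.574c

Invert the composition law: u' = (u − v)/(1 − uv/c²).
u' = (0.928 − 0.980) / (1 − (0.928)(0.980)) = -0.0520/0.0906 = -0.5742.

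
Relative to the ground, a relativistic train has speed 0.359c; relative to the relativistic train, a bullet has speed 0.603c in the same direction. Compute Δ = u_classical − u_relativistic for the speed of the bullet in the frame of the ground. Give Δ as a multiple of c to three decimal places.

Δ = 0.171c

Galilean: u_cl = 0.603 + 0.359 = 0.9620.
Relativistic: u_rel = (0.603 + 0.359) / (1 + 0.603·0.359) = 0.9620/1.2165 = 0.7908.
Δ = 0.9620 − 0.7908 = 0.1712.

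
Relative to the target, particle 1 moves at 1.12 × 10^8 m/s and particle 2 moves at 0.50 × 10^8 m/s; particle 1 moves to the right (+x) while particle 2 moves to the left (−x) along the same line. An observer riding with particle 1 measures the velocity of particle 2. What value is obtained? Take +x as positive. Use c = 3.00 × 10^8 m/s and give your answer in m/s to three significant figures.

β_A = 0.373, β_B = -0.167 (dividing each by c = 3.00 × 10^8 m/s).
Transform to A's frame with the inverse velocity-addition law: u' = (u − v)/(1 − uv/c²), taking u = β_B and v = β_A.
u' = (-0.167 − 0.373) / (1 − (0.373)(-0.167)) = -0.5400/1.0622 = -0.5084.
u' = -0.5084 × 3.00 × 10^8 m/s.

-1.53 × 10^8 m/s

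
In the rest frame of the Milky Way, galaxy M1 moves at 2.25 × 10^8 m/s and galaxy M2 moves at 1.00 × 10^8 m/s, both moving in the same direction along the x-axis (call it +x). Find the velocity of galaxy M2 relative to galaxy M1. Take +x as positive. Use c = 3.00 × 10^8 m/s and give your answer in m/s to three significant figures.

β_A = 0.750, β_B = 0.333 (dividing each by c = 3.00 × 10^8 m/s).
Transform to A's frame with the inverse velocity-addition law: u' = (u − v)/(1 − uv/c²), taking u = β_B and v = β_A.
u' = (0.333 − 0.750) / (1 − (0.750)(0.333)) = -0.4167/0.7500 = -0.5556.
u' = -0.5556 × 3.00 × 10^8 m/s.

-1.67 × 10^8 m/s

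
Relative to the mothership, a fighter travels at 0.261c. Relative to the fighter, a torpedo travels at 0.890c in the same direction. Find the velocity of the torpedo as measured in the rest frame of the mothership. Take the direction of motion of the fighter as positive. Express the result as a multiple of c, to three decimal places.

0.934c

With v = 0.261 and u' = 0.890 (in units of c),
u = (u' + v)/(1 + u'v/c²):
u = (0.890 + 0.261) / (1 + 0.890·0.261) = 1.1510/1.2323 = 0.9340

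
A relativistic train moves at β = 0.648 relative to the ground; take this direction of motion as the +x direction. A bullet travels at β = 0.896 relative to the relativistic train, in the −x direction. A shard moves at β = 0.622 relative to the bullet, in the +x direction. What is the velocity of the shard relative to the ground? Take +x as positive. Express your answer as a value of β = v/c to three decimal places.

β = +0.049

Apply u = (u' + v)/(1 + u'v/c²) successively, working outward toward the ground.
Start: velocity of the relativistic train relative to the ground = 0.6480c.
Compose with the bullet (u' = -0.896 in the relativistic train frame): u_1 = (-0.896 + 0.648) / (1 + (-0.896)·0.648) = -0.2480/0.4194 = -0.5913.
Compose with the shard (u' = 0.622 in the bullet frame): u_2 = (0.622 + (-0.591)) / (1 + 0.622·(-0.591)) = 0.0307/0.6322 = 0.0485.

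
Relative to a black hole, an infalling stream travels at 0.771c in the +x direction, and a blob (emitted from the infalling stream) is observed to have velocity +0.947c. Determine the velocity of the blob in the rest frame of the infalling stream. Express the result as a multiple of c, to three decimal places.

Invert the composition law: u' = (u − v)/(1 − uv/c²).
u' = (0.947 − 0.771) / (1 − (0.947)(0.771)) = 0.1760/0.2699 = 0.6522.

+0.652c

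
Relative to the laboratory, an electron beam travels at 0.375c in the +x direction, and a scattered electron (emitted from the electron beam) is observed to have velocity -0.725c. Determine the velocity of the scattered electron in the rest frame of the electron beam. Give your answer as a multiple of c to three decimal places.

-0.865c

Invert the composition law: u' = (u − v)/(1 − uv/c²).
u' = (-0.725 − 0.375) / (1 − (-0.725)(0.375)) = -1.1000/1.2719 = -0.8649.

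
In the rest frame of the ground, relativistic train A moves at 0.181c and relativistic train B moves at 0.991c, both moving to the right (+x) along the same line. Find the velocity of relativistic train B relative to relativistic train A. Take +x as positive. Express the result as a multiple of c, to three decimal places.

+0.987c

β_A = 0.181, β_B = 0.991.
Transform to A's frame with the inverse velocity-addition law: u' = (u − v)/(1 − uv/c²), taking u = β_B and v = β_A.
u' = (0.991 − 0.181) / (1 − (0.181)(0.991)) = 0.8100/0.8206 = 0.9870.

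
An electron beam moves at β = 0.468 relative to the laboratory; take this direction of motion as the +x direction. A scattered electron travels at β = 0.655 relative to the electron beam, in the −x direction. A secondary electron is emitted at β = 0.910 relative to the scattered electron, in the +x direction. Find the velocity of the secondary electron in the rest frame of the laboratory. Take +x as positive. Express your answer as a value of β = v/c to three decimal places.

β = +0.849

Apply u = (u' + v)/(1 + u'v/c²) successively, working outward toward the laboratory.
Start: velocity of the electron beam relative to the laboratory = 0.4680c.
Compose with the scattered electron (u' = -0.655 in the electron beam frame): u_1 = (-0.655 + 0.468) / (1 + (-0.655)·0.468) = -0.1870/0.6935 = -0.2697.
Compose with the secondary electron (u' = 0.910 in the scattered electron frame): u_2 = (0.910 + (-0.270)) / (1 + 0.910·(-0.270)) = 0.6403/0.7546 = 0.8486.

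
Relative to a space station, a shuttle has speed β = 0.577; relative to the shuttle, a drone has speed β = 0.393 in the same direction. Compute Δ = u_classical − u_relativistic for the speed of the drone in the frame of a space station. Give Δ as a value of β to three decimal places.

Δ = 0.179

Galilean: u_cl = 0.393 + 0.577 = 0.9700.
Relativistic: u_rel = (0.393 + 0.577) / (1 + 0.393·0.577) = 0.9700/1.2268 = 0.7907.
Δ = 0.9700 − 0.7907 = 0.1793.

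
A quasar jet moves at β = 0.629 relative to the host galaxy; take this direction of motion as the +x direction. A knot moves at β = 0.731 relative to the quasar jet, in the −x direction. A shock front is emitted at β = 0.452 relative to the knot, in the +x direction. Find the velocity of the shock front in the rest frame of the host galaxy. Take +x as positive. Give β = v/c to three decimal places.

β = +0.288

Apply u = (u' + v)/(1 + u'v/c²) successively, working outward toward the host galaxy.
Start: velocity of the quasar jet relative to the host galaxy = 0.6290c.
Compose with the knot (u' = -0.731 in the quasar jet frame): u_1 = (-0.731 + 0.629) / (1 + (-0.731)·0.629) = -0.1020/0.5402 = -0.1888.
Compose with the shock front (u' = 0.452 in the knot frame): u_2 = (0.452 + (-0.189)) / (1 + 0.452·(-0.189)) = 0.2632/0.9147 = 0.2877.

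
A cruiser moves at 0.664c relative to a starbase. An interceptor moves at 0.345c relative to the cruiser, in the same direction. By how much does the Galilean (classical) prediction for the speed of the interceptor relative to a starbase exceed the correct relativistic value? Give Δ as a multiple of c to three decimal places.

Galilean: u_cl = 0.345 + 0.664 = 1.0090.
Relativistic: u_rel = (0.345 + 0.664) / (1 + 0.345·0.664) = 1.0090/1.2291 = 0.8209.
Δ = 1.0090 − 0.8209 = 0.1881.
(The classical prediction exceeds c; the relativistic result does not.)

Δ = 0.188c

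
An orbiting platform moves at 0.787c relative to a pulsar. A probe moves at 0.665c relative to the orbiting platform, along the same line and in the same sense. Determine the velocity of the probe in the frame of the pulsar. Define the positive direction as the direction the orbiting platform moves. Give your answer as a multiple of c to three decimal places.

With v = 0.787 and u' = 0.665 (in units of c),
u = (u' + v)/(1 + u'v/c²):
u = (0.665 + 0.787) / (1 + 0.665·0.787) = 1.4520/1.5234 = 0.9532
(Galilean addition would give +1.452c, exceeding c.)

0.953c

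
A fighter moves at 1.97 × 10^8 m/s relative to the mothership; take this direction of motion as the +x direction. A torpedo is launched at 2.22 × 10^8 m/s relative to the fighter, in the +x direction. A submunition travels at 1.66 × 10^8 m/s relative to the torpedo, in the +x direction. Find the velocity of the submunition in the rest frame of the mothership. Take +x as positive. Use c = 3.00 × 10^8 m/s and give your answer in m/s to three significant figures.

2.95 × 10^8 m/s

Apply u = (u' + v)/(1 + u'v/c²) successively, working outward toward the mothership.
(Dividing each given speed by c = 3.00 × 10^8 m/s to work in units of c.)
Start: velocity of the fighter relative to the mothership = 0.6567c.
Compose with the torpedo (u' = 0.740 in the fighter frame): u_1 = (0.740 + 0.657) / (1 + 0.740·0.657) = 1.3967/1.4859 = 0.9399.
Compose with the submunition (u' = 0.553 in the torpedo frame): u_2 = (0.553 + 0.940) / (1 + 0.553·0.940) = 1.4933/1.5201 = 0.9823.
So u = 0.9823 × 3.00 × 10^8 m/s.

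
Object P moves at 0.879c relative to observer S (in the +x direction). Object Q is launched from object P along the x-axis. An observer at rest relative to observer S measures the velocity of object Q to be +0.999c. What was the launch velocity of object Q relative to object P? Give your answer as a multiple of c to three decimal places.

Invert the composition law: u' = (u − v)/(1 − uv/c²).
u' = (0.999 − 0.879) / (1 − (0.999)(0.879)) = 0.1200/0.1219 = 0.9846.

+0.985c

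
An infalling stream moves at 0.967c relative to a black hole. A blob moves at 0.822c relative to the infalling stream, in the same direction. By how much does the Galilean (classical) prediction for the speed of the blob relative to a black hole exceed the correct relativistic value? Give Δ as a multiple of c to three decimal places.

Δ = 0.792c

Galilean: u_cl = 0.822 + 0.967 = 1.7890.
Relativistic: u_rel = (0.822 + 0.967) / (1 + 0.822·0.967) = 1.7890/1.7949 = 0.9967.
Δ = 1.7890 − 0.9967 = 0.7923.
(The classical prediction exceeds c; the relativistic result does not.)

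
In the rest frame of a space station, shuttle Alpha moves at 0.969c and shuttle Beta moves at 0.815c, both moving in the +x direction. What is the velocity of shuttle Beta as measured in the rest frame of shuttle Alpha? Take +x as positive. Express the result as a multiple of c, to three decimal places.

β_A = 0.969, β_B = 0.815.
Transform to A's frame with the inverse velocity-addition law: u' = (u − v)/(1 − uv/c²), taking u = β_B and v = β_A.
u' = (0.815 − 0.969) / (1 − (0.969)(0.815)) = -0.1540/0.2103 = -0.7324.

-0.732c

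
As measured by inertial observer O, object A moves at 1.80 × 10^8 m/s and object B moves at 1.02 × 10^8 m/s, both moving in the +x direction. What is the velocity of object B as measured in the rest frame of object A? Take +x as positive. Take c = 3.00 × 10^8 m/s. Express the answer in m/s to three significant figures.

β_A = 0.600, β_B = 0.340 (dividing each by c = 3.00 × 10^8 m/s).
Transform to A's frame with the inverse velocity-addition law: u' = (u − v)/(1 − uv/c²), taking u = β_B and v = β_A.
u' = (0.340 − 0.600) / (1 − (0.600)(0.340)) = -0.2600/0.7960 = -0.3266.
u' = -0.3266 × 3.00 × 10^8 m/s.

-9.80 × 10^7 m/s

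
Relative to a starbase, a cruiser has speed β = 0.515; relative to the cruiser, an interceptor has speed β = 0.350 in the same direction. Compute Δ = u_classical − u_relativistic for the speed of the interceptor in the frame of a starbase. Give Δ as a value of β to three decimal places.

Galilean: u_cl = 0.350 + 0.515 = 0.8650.
Relativistic: u_rel = (0.350 + 0.515) / (1 + 0.350·0.515) = 0.8650/1.1803 = 0.7329.
Δ = 0.8650 − 0.7329 = 0.1321.

Δ = 0.132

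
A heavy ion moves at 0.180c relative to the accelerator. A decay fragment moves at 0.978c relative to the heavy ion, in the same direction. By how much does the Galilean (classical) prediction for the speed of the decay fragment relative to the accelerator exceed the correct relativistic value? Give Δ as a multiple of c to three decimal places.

Δ = 0.173c

Galilean: u_cl = 0.978 + 0.180 = 1.1580.
Relativistic: u_rel = (0.978 + 0.180) / (1 + 0.978·0.180) = 1.1580/1.1760 = 0.9847.
Δ = 1.1580 − 0.9847 = 0.1733.
(The classical prediction exceeds c; the relativistic result does not.)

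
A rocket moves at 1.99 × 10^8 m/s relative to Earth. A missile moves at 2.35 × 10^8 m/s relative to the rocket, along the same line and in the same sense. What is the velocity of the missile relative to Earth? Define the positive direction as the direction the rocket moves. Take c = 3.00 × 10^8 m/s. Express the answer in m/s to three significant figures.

2.86 × 10^8 m/s

In units of c (dividing by 3.00 × 10^8 m/s): v = 0.663, u' = 0.783.
u = (u' + v)/(1 + u'v/c²):
u = (0.783 + 0.663) / (1 + 0.783·0.663) = 1.4467/1.5196 = 0.9520
Converting back: u = 0.9520 × 3.00 × 10^8 m/s.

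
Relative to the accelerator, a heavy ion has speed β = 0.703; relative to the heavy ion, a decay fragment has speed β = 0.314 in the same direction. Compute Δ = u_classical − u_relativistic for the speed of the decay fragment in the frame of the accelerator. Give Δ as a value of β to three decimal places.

Galilean: u_cl = 0.314 + 0.703 = 1.0170.
Relativistic: u_rel = (0.314 + 0.703) / (1 + 0.314·0.703) = 1.0170/1.2207 = 0.8331.
Δ = 1.0170 − 0.8331 = 0.1839.
(The classical prediction exceeds c; the relativistic result does not.)

Δ = 0.184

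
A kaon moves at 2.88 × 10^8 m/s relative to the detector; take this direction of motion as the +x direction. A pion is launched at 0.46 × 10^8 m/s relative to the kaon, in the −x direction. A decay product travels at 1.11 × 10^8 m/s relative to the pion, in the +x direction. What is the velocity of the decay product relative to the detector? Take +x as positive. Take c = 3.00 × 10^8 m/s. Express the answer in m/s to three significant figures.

+2.92 × 10^8 m/s

Apply u = (u' + v)/(1 + u'v/c²) successively, working outward toward the detector.
(Dividing each given speed by c = 3.00 × 10^8 m/s to work in units of c.)
Start: velocity of the kaon relative to the detector = 0.9600c.
Compose with the pion (u' = -0.153 in the kaon frame): u_1 = (-0.153 + 0.960) / (1 + (-0.153)·0.960) = 0.8067/0.8528 = 0.9459.
Compose with the decay product (u' = 0.370 in the pion frame): u_2 = (0.370 + 0.946) / (1 + 0.370·0.946) = 1.3159/1.3500 = 0.9748.
So u = 0.9748 × 3.00 × 10^8 m/s.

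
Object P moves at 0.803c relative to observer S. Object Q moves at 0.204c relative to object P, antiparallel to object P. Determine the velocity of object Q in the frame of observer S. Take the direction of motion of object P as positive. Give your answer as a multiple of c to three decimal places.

With v = 0.803 and u' = -0.204 (in units of c),
u = (u' + v)/(1 + u'v/c²):
u = (-0.204 + 0.803) / (1 + (-0.204)·0.803) = 0.5990/0.8362 = 0.7163

+0.716c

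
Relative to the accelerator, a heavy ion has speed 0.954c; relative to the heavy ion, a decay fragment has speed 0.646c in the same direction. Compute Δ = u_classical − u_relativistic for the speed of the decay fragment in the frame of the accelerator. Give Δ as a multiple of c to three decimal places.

Δ = 0.610c

Galilean: u_cl = 0.646 + 0.954 = 1.6000.
Relativistic: u_rel = (0.646 + 0.954) / (1 + 0.646·0.954) = 1.6000/1.6163 = 0.9899.
Δ = 1.6000 − 0.9899 = 0.6101.
(The classical prediction exceeds c; the relativistic result does not.)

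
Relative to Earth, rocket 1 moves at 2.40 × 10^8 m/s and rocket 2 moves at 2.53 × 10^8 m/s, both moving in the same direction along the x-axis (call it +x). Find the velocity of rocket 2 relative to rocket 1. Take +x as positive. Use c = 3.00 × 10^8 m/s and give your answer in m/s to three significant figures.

β_A = 0.800, β_B = 0.843 (dividing each by c = 3.00 × 10^8 m/s).
Transform to A's frame with the inverse velocity-addition law: u' = (u − v)/(1 − uv/c²), taking u = β_B and v = β_A.
u' = (0.843 − 0.800) / (1 − (0.800)(0.843)) = 0.0433/0.3253 = 0.1332.
u' = 0.1332 × 3.00 × 10^8 m/s.

+4.00 × 10^7 m/s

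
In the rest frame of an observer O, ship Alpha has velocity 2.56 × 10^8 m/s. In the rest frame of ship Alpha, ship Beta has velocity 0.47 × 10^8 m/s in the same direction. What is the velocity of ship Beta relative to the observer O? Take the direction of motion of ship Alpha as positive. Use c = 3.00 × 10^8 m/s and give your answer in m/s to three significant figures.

In units of c (dividing by 3.00 × 10^8 m/s): v = 0.853, u' = 0.157.
u = (u' + v)/(1 + u'v/c²):
u = (0.157 + 0.853) / (1 + 0.157·0.853) = 1.0100/1.1337 = 0.8909
Converting back: u = 0.8909 × 3.00 × 10^8 m/s.

2.67 × 10^8 m/s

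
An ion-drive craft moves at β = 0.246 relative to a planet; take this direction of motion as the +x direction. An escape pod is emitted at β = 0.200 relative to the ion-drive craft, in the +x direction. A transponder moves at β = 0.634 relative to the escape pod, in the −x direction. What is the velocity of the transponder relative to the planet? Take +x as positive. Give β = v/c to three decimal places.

Apply u = (u' + v)/(1 + u'v/c²) successively, working outward toward the planet.
Start: velocity of the ion-drive craft relative to the planet = 0.2460c.
Compose with the escape pod (u' = 0.200 in the ion-drive craft frame): u_1 = (0.200 + 0.246) / (1 + 0.200·0.246) = 0.4460/1.0492 = 0.4251.
Compose with the transponder (u' = -0.634 in the escape pod frame): u_2 = (-0.634 + 0.425) / (1 + (-0.634)·0.425) = -0.2089/0.7305 = -0.2860.

β = -0.286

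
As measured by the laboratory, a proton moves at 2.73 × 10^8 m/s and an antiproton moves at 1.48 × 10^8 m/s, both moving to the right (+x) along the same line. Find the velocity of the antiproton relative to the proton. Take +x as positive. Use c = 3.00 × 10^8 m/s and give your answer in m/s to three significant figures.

β_A = 0.910, β_B = 0.493 (dividing each by c = 3.00 × 10^8 m/s).
Transform to A's frame with the inverse velocity-addition law: u' = (u − v)/(1 − uv/c²), taking u = β_B and v = β_A.
u' = (0.493 − 0.910) / (1 − (0.910)(0.493)) = -0.4167/0.5511 = -0.7561.
u' = -0.7561 × 3.00 × 10^8 m/s.

-2.27 × 10^8 m/s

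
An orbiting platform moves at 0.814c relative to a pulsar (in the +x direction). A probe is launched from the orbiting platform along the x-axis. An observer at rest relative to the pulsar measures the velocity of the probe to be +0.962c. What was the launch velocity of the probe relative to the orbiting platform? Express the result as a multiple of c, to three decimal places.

+0.682c

Invert the composition law: u' = (u − v)/(1 − uv/c²).
u' = (0.962 − 0.814) / (1 − (0.962)(0.814)) = 0.1480/0.2169 = 0.6822.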